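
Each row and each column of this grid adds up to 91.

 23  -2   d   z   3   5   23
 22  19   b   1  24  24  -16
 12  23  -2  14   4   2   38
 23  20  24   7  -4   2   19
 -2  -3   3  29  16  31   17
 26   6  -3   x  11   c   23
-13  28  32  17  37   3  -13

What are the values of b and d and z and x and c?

The known cells in column 6 total 67, leaving 91 − 67 = 24 for the blank.
The known cells in row 2 total 74, leaving 91 − 74 = 17 for the blank.
The known cells in column 3 total 71, leaving 91 − 71 = 20 for the blank.
The known cells in row 1 total 72, leaving 91 − 72 = 19 for the blank.
The known cells in row 6 total 87, leaving 91 − 87 = 4 for the blank.

b = 17, d = 20, z = 19, x = 4, c = 24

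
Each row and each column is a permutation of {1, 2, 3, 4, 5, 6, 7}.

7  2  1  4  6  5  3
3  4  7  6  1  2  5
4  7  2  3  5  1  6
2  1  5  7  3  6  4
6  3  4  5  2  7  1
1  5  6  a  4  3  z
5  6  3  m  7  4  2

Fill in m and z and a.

m = 1, z = 7, a = 2

Cell (7,4): row 7 already has {2, 3, 4, 5, 6, 7} → 1.
Cell (6,4): column 4 already has {1, 3, 4, 5, 6, 7} → 2.
Cell (6,7): row 6 already has {1, 2, 3, 4, 5, 6} → 7.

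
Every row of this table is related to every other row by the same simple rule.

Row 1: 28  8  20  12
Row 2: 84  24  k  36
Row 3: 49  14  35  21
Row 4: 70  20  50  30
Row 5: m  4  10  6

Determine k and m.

k = 60, m = 14

Each row is a constant multiple of every other row — this is a multiplication table with the headers hidden.
Row 2 is 24/8 = 3/1 times row 1, so its entry in column 3 is 20 × 3/1 = 60.
Row 5 is 4/8 = 1/2 times row 1, so its entry in column 1 is 28 × 1/2 = 14.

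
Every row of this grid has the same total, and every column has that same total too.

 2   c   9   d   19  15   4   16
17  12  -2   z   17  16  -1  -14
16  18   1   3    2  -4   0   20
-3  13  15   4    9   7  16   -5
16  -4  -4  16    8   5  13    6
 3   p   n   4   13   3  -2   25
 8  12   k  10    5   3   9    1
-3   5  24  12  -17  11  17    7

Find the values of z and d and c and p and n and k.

Rows 3 and 4 both sum to 56, so that's the common total.
Row 7 has 8 + 12 + 10 + 5 + 3 + 9 + 1 = 48; the blank must be 56 − 48 = 8.
Row 2 has 17 + 12 − 2 + 17 + 16 − 1 − 14 = 45; the blank must be 56 − 45 = 11.
Column 4 has 11 + 3 + 4 + 16 + 4 + 10 + 12 = 60; the blank must be 56 − 60 = -4.
Row 1 has 2 + 9 − 4 + 19 + 15 + 4 + 16 = 61; the blank must be 56 − 61 = -5.
Column 2 has -5 + 12 + 18 + 13 − 4 + 12 + 5 = 51; the blank must be 56 − 51 = 5.
Row 6 has 3 + 5 + 4 + 13 + 3 − 2 + 25 = 51; the blank must be 56 − 51 = 5.

z = 11, d = -4, c = -5, p = 5, n = 5, k = 8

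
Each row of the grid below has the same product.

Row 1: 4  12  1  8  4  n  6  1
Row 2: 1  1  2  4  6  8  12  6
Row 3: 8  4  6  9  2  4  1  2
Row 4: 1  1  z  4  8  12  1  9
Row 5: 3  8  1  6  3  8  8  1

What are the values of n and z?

Rows 3 and 5 each multiply to 27648, so every row has product 27648.
Row 1: 4×12×1×8×4×6×1 = 9216, so the missing entry is 27648 ÷ 9216 = 3.
Row 4: 1×1×4×8×12×1×9 = 3456, so the missing entry is 27648 ÷ 3456 = 8.

n = 3, z = 8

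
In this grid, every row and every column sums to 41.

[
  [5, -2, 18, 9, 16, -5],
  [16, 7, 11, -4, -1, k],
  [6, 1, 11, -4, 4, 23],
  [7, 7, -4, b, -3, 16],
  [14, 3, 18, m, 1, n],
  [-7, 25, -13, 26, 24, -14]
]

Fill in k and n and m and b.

k = 12, n = 9, m = -4, b = 18

Row 4: 7 + 7 − 4 − 3 + 16 = 23, so its missing entry is 41 − 23 = 18.
Column 4: 9 − 4 − 4 + 18 + 26 = 45, so its missing entry is 41 − 45 = -4.
Row 5: 14 + 3 + 18 − 4 + 1 = 32, so its missing entry is 41 − 32 = 9.
Row 2: 16 + 7 + 11 − 4 − 1 = 29, so its missing entry is 41 − 29 = 12.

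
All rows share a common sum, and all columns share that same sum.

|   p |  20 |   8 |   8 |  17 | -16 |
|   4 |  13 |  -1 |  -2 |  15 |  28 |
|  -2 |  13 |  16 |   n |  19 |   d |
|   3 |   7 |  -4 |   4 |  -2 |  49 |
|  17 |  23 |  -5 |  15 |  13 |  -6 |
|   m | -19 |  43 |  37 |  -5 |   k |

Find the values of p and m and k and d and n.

p = 20, m = 15, k = -14, d = 16, n = -5

Rows 2 and 4 both sum to 57, so that's the common total.
The known cells in row 1 total 37, leaving 57 − 37 = 20 for the blank.
The known cells in column 4 total 62, leaving 57 − 62 = -5 for the blank.
The known cells in column 1 total 42, leaving 57 − 42 = 15 for the blank.
The known cells in row 6 total 71, leaving 57 − 71 = -14 for the blank.
The known cells in row 3 total 41, leaving 57 − 41 = 16 for the blank.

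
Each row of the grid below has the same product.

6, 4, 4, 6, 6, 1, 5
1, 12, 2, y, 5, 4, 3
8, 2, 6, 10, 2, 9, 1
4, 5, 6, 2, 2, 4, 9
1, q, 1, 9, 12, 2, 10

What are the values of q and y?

Rows 1 and 3 each multiply to 17280, so every row has product 17280.
Row 5: 1×1×9×12×2×10 = 2160, so the missing entry is 17280 ÷ 2160 = 8.
Row 2: 1×12×2×5×4×3 = 1440, so the missing entry is 17280 ÷ 1440 = 12.

q = 8, y = 12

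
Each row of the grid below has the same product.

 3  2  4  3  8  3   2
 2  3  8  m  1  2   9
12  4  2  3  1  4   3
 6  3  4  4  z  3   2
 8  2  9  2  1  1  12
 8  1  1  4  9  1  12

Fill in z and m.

z = 2, m = 4

Rows 5 and 6 each multiply to 3456, so every row has product 3456.
Row 4: 6×3×4×4×3×2 = 1728, so the missing entry is 3456 ÷ 1728 = 2.
Row 2: 2×3×8×1×2×9 = 864, so the missing entry is 3456 ÷ 864 = 4.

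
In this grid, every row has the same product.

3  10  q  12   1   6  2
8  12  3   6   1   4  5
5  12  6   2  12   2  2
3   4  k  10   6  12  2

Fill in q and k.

Rows 2 and 3 each multiply to 34560, so every row has product 34560.
Row 1: 3×10×12×1×6×2 = 4320, so the missing entry is 34560 ÷ 4320 = 8.
Row 4: 3×4×10×6×12×2 = 17280, so the missing entry is 34560 ÷ 17280 = 2.

q = 8, k = 2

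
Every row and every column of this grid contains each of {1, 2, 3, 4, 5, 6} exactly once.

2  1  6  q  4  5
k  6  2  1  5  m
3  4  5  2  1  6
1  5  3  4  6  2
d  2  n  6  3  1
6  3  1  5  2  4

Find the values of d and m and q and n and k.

At (row 2, col 6): column 6 already has {1, 2, 4, 5, 6}, so the value is 3.
At (row 1, col 4): row 1 already has {1, 2, 4, 5, 6}, so the value is 3.
Cell (5,3): column 3 already has {1, 2, 3, 5, 6} → 4.
At (row 5, col 1): row 5 already has {1, 2, 3, 4, 6}, so the value is 5.
At (row 2, col 1): row 2 already has {1, 2, 3, 5, 6}, so the value is 4.

d = 5, m = 3, q = 3, n = 4, k = 4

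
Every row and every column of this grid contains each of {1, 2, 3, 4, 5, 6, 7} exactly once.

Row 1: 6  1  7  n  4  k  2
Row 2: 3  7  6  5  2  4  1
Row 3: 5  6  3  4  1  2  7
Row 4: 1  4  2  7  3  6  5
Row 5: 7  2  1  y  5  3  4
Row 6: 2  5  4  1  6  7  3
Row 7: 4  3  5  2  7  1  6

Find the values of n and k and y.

n = 3, k = 5, y = 6

Cell (1,6): column 6 already has {1, 2, 3, 4, 6, 7} → 5.
At (row 1, col 4): row 1 already has {1, 2, 4, 5, 6, 7}, so the value is 3.
Cell (5,4): row 5 already has {1, 2, 3, 4, 5, 7} → 6.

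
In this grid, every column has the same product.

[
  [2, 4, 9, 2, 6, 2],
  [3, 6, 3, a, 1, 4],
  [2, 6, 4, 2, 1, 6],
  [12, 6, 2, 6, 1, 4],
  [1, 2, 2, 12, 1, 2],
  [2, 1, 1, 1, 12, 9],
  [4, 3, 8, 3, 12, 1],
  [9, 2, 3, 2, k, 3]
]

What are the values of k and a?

Columns 2 and 3 each multiply to 10368, so every column has product 10368.
Column 5: 6×1×1×1×1×12×12 = 864, so the missing entry is 10368 ÷ 864 = 12.
Column 4: 2×2×6×12×1×3×2 = 1728, so the missing entry is 10368 ÷ 1728 = 6.

k = 12, a = 6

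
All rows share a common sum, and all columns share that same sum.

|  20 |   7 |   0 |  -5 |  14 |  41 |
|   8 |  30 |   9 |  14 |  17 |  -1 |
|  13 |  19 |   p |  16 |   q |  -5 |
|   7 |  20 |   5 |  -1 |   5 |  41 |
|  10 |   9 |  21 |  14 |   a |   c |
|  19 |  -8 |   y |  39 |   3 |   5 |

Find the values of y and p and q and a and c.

y = 19, p = 23, q = 11, a = 27, c = -4

Rows 1 and 2 both sum to 77, so that's the common total.
The known cells in column 6 total 81, leaving 77 − 81 = -4 for the blank.
The known cells in row 5 total 50, leaving 77 − 50 = 27 for the blank.
The known cells in column 5 total 66, leaving 77 − 66 = 11 for the blank.
The known cells in row 3 total 54, leaving 77 − 54 = 23 for the blank.
The known cells in row 6 total 58, leaving 77 − 58 = 19 for the blank.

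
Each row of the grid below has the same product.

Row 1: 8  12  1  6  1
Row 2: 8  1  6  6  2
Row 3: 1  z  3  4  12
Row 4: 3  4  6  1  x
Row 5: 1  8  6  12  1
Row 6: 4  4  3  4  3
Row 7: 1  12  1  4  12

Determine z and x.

Rows 1 and 7 each multiply to 576, so every row has product 576.
Row 3: 1×3×4×12 = 144, so the missing entry is 576 ÷ 144 = 4.
Row 4: 3×4×6×1 = 72, so the missing entry is 576 ÷ 72 = 8.

z = 4, x = 8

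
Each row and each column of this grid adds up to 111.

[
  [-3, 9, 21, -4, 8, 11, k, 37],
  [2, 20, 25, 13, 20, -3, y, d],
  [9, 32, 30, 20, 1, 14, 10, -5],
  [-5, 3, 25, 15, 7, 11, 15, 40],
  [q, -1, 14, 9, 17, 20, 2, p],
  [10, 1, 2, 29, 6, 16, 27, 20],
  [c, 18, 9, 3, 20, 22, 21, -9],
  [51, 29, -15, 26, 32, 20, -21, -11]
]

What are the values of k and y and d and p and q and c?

The known cells in row 1 total 79, leaving 111 − 79 = 32 for the blank.
The known cells in row 7 total 84, leaving 111 − 84 = 27 for the blank.
The known cells in column 1 total 91, leaving 111 − 91 = 20 for the blank.
The known cells in column 7 total 86, leaving 111 − 86 = 25 for the blank.
The known cells in row 2 total 102, leaving 111 − 102 = 9 for the blank.
The known cells in row 5 total 81, leaving 111 − 81 = 30 for the blank.

k = 32, y = 25, d = 9, p = 30, q = 20, c = 27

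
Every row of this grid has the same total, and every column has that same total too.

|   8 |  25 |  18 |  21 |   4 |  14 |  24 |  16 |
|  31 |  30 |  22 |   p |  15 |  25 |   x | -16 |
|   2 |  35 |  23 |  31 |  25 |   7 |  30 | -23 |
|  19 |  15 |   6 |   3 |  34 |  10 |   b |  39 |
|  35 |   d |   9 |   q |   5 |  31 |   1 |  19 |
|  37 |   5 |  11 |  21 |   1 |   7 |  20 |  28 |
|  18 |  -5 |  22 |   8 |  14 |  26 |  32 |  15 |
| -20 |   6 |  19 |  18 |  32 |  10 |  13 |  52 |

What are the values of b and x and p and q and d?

Rows 1 and 3 both sum to 130, so that's the common total.
Column 2: 25 + 30 + 35 + 15 + 5 − 5 + 6 = 111, so its missing entry is 130 − 111 = 19.
Row 5: 35 + 19 + 9 + 5 + 31 + 1 + 19 = 119, so its missing entry is 130 − 119 = 11.
Row 4: 19 + 15 + 6 + 3 + 34 + 10 + 39 = 126, so its missing entry is 130 − 126 = 4.
Column 7: 24 + 30 + 4 + 1 + 20 + 32 + 13 = 124, so its missing entry is 130 − 124 = 6.
Row 2: 31 + 30 + 22 + 15 + 25 + 6 − 16 = 113, so its missing entry is 130 − 113 = 17.

b = 4, x = 6, p = 17, q = 11, d = 19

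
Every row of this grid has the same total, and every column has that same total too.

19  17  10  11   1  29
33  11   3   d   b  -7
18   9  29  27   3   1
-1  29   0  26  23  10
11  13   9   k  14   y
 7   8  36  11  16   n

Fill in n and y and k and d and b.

n = 9, y = 45, k = -5, d = 17, b = 30

Rows 1 and 3 both sum to 87, so that's the common total.
Row 6 has 7 + 8 + 36 + 11 + 16 = 78; the blank must be 87 − 78 = 9.
Column 5 has 1 + 3 + 23 + 14 + 16 = 57; the blank must be 87 − 57 = 30.
Column 6 has 29 − 7 + 1 + 10 + 9 = 42; the blank must be 87 − 42 = 45.
Row 5 has 11 + 13 + 9 + 14 + 45 = 92; the blank must be 87 − 92 = -5.
Row 2 has 33 + 11 + 3 + 30 − 7 = 70; the blank must be 87 − 70 = 17.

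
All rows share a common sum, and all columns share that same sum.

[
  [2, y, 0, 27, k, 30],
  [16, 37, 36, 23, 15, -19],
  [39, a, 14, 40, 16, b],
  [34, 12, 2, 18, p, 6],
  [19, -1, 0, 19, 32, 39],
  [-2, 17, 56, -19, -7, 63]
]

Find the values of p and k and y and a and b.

Rows 2 and 5 both sum to 108, so that's the common total.
The known cells in row 4 total 72, leaving 108 − 72 = 36 for the blank.
The known cells in column 5 total 92, leaving 108 − 92 = 16 for the blank.
The known cells in row 1 total 75, leaving 108 − 75 = 33 for the blank.
The known cells in column 2 total 98, leaving 108 − 98 = 10 for the blank.
The known cells in row 3 total 119, leaving 108 − 119 = -11 for the blank.

p = 36, k = 16, y = 33, a = 10, b = -11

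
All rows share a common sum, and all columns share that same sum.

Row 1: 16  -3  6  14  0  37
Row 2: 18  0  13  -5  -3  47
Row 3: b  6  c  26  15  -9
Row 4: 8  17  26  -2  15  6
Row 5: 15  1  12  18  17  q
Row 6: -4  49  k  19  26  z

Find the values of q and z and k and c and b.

Rows 1 and 2 both sum to 70, so that's the common total.
Column 1 has 16 + 18 + 8 + 15 − 4 = 53; the blank must be 70 − 53 = 17.
Row 5 has 15 + 1 + 12 + 18 + 17 = 63; the blank must be 70 − 63 = 7.
Column 6 has 37 + 47 − 9 + 6 + 7 = 88; the blank must be 70 − 88 = -18.
Row 3 has 17 + 6 + 26 + 15 − 9 = 55; the blank must be 70 − 55 = 15.
Row 6 has -4 + 49 + 19 + 26 − 18 = 72; the blank must be 70 − 72 = -2.

q = 7, z = -18, k = -2, c = 15, b = 17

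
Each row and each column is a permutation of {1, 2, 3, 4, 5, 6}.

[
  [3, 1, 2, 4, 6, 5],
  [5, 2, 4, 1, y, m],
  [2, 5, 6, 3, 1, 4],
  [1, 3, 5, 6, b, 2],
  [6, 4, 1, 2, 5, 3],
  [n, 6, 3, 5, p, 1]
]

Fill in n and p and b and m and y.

For row 4, column 5: row 4 already has {1, 2, 3, 5, 6}; that leaves 4.
For row 2, column 6: column 6 already has {1, 2, 3, 4, 5}; that leaves 6.
For row 2, column 5: row 2 already has {1, 2, 4, 5, 6}; that leaves 3.
Cell (6,5): column 5 already has {1, 3, 4, 5, 6} → 2.
For row 6, column 1: row 6 already has {1, 2, 3, 5, 6}; that leaves 4.

n = 4, p = 2, b = 4, m = 6, y = 3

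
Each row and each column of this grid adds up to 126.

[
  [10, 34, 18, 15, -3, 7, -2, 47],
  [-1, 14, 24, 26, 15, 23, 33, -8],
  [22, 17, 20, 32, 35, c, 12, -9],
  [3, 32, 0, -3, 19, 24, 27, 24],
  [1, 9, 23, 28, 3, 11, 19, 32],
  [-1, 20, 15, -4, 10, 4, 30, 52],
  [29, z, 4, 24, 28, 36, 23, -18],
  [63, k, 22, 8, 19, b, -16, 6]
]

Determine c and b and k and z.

Row 7 has 29 + 4 + 24 + 28 + 36 + 23 − 18 = 126; the blank must be 126 − 126 = 0.
Row 3 has 22 + 17 + 20 + 32 + 35 + 12 − 9 = 129; the blank must be 126 − 129 = -3.
Column 6 has 7 + 23 − 3 + 24 + 11 + 4 + 36 = 102; the blank must be 126 − 102 = 24.
Row 8 has 63 + 22 + 8 + 19 + 24 − 16 + 6 = 126; the blank must be 126 − 126 = 0.

c = -3, b = 24, k = 0, z = 0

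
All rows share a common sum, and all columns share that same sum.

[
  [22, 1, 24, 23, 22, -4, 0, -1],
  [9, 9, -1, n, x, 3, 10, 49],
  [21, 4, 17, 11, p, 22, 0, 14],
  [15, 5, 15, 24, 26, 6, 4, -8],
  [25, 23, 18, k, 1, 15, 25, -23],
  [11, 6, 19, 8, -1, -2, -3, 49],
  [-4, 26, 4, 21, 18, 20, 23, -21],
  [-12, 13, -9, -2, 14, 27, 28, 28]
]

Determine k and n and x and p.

k = 3, n = -1, x = 9, p = -2

Rows 1 and 4 both sum to 87, so that's the common total.
Row 3: 21 + 4 + 17 + 11 + 22 + 0 + 14 = 89, so its missing entry is 87 − 89 = -2.
Column 5: 22 − 2 + 26 + 1 − 1 + 18 + 14 = 78, so its missing entry is 87 − 78 = 9.
Row 2: 9 + 9 − 1 + 9 + 3 + 10 + 49 = 88, so its missing entry is 87 − 88 = -1.
Row 5: 25 + 23 + 18 + 1 + 15 + 25 − 23 = 84, so its missing entry is 87 − 84 = 3.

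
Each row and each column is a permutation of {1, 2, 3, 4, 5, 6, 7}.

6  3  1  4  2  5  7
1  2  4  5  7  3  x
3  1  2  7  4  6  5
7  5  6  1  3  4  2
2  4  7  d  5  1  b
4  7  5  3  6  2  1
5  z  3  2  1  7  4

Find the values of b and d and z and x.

b = 3, d = 6, z = 6, x = 6

For row 7, column 2: row 7 already has {1, 2, 3, 4, 5, 7}; that leaves 6.
For row 2, column 7: row 2 already has {1, 2, 3, 4, 5, 7}; that leaves 6.
For row 5, column 7: column 7 already has {1, 2, 4, 5, 6, 7}; that leaves 3.
For row 5, column 4: row 5 already has {1, 2, 3, 4, 5, 7}; that leaves 6.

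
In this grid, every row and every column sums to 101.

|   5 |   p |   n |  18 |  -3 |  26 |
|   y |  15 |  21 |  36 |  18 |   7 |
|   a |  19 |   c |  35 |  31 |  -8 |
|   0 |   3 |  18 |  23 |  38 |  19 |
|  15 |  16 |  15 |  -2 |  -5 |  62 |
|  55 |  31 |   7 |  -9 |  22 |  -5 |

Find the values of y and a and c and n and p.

y = 4, a = 22, c = 2, n = 38, p = 17

Column 2: 15 + 19 + 3 + 16 + 31 = 84, so its missing entry is 101 − 84 = 17.
Row 1: 5 + 17 + 18 − 3 + 26 = 63, so its missing entry is 101 − 63 = 38.
Column 3: 38 + 21 + 18 + 15 + 7 = 99, so its missing entry is 101 − 99 = 2.
Row 3: 19 + 2 + 35 + 31 − 8 = 79, so its missing entry is 101 − 79 = 22.
Row 2: 15 + 21 + 36 + 18 + 7 = 97, so its missing entry is 101 − 97 = 4.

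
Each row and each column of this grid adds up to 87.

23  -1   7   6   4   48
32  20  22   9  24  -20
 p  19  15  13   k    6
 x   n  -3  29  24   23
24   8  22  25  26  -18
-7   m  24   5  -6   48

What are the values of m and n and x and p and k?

m = 23, n = 18, x = -4, p = 19, k = 15

The known cells in column 5 total 72, leaving 87 − 72 = 15 for the blank.
The known cells in row 3 total 68, leaving 87 − 68 = 19 for the blank.
The known cells in row 6 total 64, leaving 87 − 64 = 23 for the blank.
The known cells in column 2 total 69, leaving 87 − 69 = 18 for the blank.
The known cells in row 4 total 91, leaving 87 − 91 = -4 for the blank.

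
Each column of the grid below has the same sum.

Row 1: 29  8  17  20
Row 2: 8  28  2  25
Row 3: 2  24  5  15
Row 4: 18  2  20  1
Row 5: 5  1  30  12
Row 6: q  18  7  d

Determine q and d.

The complete columns each total 81.
Column 1 is missing 81 − 62 = 19 (since 29 + 8 + 2 + 18 + 5 = 62).
Column 4 is missing 81 − 73 = 8 (since 20 + 25 + 15 + 1 + 12 = 73).

q = 19, d = 8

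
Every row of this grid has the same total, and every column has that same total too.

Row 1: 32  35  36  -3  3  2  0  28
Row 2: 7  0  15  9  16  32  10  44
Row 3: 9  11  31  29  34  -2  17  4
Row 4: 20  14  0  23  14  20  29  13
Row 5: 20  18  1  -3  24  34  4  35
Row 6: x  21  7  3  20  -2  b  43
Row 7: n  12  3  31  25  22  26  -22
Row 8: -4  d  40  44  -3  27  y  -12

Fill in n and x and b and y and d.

Rows 1 and 2 both sum to 133, so that's the common total.
The known cells in column 2 total 111, leaving 133 − 111 = 22 for the blank.
The known cells in row 8 total 114, leaving 133 − 114 = 19 for the blank.
The known cells in column 7 total 105, leaving 133 − 105 = 28 for the blank.
The known cells in row 6 total 120, leaving 133 − 120 = 13 for the blank.
The known cells in row 7 total 97, leaving 133 − 97 = 36 for the blank.

n = 36, x = 13, b = 28, y = 19, d = 22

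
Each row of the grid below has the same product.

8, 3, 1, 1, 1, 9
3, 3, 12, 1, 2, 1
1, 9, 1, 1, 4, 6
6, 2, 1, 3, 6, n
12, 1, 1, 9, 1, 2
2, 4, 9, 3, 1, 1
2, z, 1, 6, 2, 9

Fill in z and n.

Rows 2 and 5 each multiply to 216, so every row has product 216.
Row 7: 2×1×6×2×9 = 216, so the missing entry is 216 ÷ 216 = 1.
Row 4: 6×2×1×3×6 = 216, so the missing entry is 216 ÷ 216 = 1.

z = 1, n = 1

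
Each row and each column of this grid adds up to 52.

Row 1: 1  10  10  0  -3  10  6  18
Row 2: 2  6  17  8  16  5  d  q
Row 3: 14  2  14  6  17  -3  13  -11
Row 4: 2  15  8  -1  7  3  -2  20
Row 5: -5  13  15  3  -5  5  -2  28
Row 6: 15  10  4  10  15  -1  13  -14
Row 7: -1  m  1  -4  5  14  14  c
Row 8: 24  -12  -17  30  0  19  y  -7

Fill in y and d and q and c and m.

Column 2 has 10 + 6 + 2 + 15 + 13 + 10 − 12 = 44; the blank must be 52 − 44 = 8.
Row 7 has -1 + 8 + 1 − 4 + 5 + 14 + 14 = 37; the blank must be 52 − 37 = 15.
Column 8 has 18 − 11 + 20 + 28 − 14 + 15 − 7 = 49; the blank must be 52 − 49 = 3.
Row 8 has 24 − 12 − 17 + 30 + 0 + 19 − 7 = 37; the blank must be 52 − 37 = 15.
Row 2 has 2 + 6 + 17 + 8 + 16 + 5 + 3 = 57; the blank must be 52 − 57 = -5.

y = 15, d = -5, q = 3, c = 15, m = 8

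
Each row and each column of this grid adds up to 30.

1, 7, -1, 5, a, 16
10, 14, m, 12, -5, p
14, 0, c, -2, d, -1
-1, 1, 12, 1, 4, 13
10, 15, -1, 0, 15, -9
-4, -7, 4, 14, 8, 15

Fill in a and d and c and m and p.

a = 2, d = 6, c = 13, m = 3, p = -4

Row 1 has 1 + 7 − 1 + 5 + 16 = 28; the blank must be 30 − 28 = 2.
Column 5 has 2 − 5 + 4 + 15 + 8 = 24; the blank must be 30 − 24 = 6.
Column 6 has 16 − 1 + 13 − 9 + 15 = 34; the blank must be 30 − 34 = -4.
Row 2 has 10 + 14 + 12 − 5 − 4 = 27; the blank must be 30 − 27 = 3.
Row 3 has 14 + 0 − 2 + 6 − 1 = 17; the blank must be 30 − 17 = 13.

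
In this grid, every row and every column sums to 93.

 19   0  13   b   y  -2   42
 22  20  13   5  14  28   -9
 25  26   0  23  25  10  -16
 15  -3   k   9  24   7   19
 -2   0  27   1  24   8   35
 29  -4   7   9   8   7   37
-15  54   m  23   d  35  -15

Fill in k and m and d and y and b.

The known cells in column 4 total 70, leaving 93 − 70 = 23 for the blank.
The known cells in row 1 total 95, leaving 93 − 95 = -2 for the blank.
The known cells in column 5 total 93, leaving 93 − 93 = 0 for the blank.
The known cells in row 7 total 82, leaving 93 − 82 = 11 for the blank.
The known cells in row 4 total 71, leaving 93 − 71 = 22 for the blank.

k = 22, m = 11, d = 0, y = -2, b = 23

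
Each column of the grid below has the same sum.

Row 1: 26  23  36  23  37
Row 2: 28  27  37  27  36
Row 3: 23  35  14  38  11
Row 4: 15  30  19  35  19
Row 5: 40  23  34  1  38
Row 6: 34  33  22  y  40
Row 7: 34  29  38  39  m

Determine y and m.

Columns 1 and 2 both add up to 200, so every column sums to 200.
Column 4: 23 + 27 + 38 + 35 + 1 + 39 = 163, so the missing entry is 200 − 163 = 37.
Column 5: 37 + 36 + 11 + 19 + 38 + 40 = 181, so the missing entry is 200 − 181 = 19.

y = 37, m = 19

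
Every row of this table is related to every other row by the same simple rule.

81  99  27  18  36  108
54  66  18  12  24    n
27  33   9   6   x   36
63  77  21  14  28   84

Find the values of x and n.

x = 12, n = 72

Each row is a constant multiple of every other row — this is a multiplication table with the headers hidden.
Row 3 is 27/81 = 1/3 times row 1, so its entry in column 5 is 36 × 1/3 = 12.
Row 2 is 54/81 = 2/3 times row 1, so its entry in column 6 is 108 × 2/3 = 72.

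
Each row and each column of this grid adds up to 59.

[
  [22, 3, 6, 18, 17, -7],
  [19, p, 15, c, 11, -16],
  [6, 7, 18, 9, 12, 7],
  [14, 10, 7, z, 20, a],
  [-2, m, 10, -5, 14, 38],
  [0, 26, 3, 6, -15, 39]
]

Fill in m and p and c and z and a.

m = 4, p = 9, c = 21, z = 10, a = -2

The known cells in row 5 total 55, leaving 59 − 55 = 4 for the blank.
The known cells in column 2 total 50, leaving 59 − 50 = 9 for the blank.
The known cells in row 2 total 38, leaving 59 − 38 = 21 for the blank.
The known cells in column 4 total 49, leaving 59 − 49 = 10 for the blank.
The known cells in row 4 total 61, leaving 59 − 61 = -2 for the blank.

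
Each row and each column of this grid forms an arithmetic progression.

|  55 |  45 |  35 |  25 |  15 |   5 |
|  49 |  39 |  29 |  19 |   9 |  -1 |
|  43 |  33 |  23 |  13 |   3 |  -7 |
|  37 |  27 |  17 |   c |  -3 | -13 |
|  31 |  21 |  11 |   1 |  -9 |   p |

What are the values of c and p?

Along each row the entries change by -10 per step; down each column they change by -6.
Row 4: from 37 at column 1, stepping by -10 to column 4 gives 7.
Row 5: from 31 at column 1, stepping by -10 to column 6 gives -19.

c = 7, p = -19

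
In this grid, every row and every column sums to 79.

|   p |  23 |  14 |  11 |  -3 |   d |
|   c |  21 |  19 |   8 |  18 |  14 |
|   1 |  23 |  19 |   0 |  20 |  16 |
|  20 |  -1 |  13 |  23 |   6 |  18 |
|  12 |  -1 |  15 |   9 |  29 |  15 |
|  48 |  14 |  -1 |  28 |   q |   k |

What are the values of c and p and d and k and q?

c = -1, p = -1, d = 35, k = -19, q = 9

The known cells in column 5 total 70, leaving 79 − 70 = 9 for the blank.
The known cells in row 6 total 98, leaving 79 − 98 = -19 for the blank.
The known cells in column 6 total 44, leaving 79 − 44 = 35 for the blank.
The known cells in row 1 total 80, leaving 79 − 80 = -1 for the blank.
The known cells in row 2 total 80, leaving 79 − 80 = -1 for the blank.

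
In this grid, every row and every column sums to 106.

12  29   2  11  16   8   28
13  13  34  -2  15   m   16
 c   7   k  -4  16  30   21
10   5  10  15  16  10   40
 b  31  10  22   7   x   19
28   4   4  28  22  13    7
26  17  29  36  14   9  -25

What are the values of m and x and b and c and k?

Row 2 has 13 + 13 + 34 − 2 + 15 + 16 = 89; the blank must be 106 − 89 = 17.
Column 6 has 8 + 17 + 30 + 10 + 13 + 9 = 87; the blank must be 106 − 87 = 19.
Row 5 has 31 + 10 + 22 + 7 + 19 + 19 = 108; the blank must be 106 − 108 = -2.
Column 1 has 12 + 13 + 10 − 2 + 28 + 26 = 87; the blank must be 106 − 87 = 19.
Row 3 has 19 + 7 − 4 + 16 + 30 + 21 = 89; the blank must be 106 − 89 = 17.

m = 17, x = 19, b = -2, c = 19, k = 17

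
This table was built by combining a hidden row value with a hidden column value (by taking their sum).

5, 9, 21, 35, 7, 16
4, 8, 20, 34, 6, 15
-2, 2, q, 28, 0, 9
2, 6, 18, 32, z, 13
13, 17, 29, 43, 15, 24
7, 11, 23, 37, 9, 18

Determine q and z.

The difference between any two rows is the same in every column — this is an addition table with the headers hidden.
Row 3 minus row 1 is -2 − 5 = -7, so its entry in column 3 is 21 + (-7) = 14.
Row 4 minus row 1 is 2 − 5 = -3, so its entry in column 5 is 7 + (-3) = 4.

q = 14, z = 4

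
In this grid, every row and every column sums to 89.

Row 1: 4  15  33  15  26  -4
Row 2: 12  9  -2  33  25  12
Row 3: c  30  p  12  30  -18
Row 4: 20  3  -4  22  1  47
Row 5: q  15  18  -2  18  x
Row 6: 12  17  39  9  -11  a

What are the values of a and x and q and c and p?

The known cells in row 6 total 66, leaving 89 − 66 = 23 for the blank.
The known cells in column 6 total 60, leaving 89 − 60 = 29 for the blank.
The known cells in row 5 total 78, leaving 89 − 78 = 11 for the blank.
The known cells in column 1 total 59, leaving 89 − 59 = 30 for the blank.
The known cells in row 3 total 84, leaving 89 − 84 = 5 for the blank.

a = 23, x = 29, q = 11, c = 30, p = 5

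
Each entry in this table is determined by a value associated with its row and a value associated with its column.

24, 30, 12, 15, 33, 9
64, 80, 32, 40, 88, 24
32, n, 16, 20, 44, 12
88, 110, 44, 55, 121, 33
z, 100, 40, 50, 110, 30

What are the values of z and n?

z = 80, n = 40

Each row is a constant multiple of every other row — this is a multiplication table with the headers hidden.
Row 5 is 40/12 = 10/3 times row 1, so its entry in column 1 is 24 × 10/3 = 80.
Row 3 is 16/12 = 4/3 times row 1, so its entry in column 2 is 30 × 4/3 = 40.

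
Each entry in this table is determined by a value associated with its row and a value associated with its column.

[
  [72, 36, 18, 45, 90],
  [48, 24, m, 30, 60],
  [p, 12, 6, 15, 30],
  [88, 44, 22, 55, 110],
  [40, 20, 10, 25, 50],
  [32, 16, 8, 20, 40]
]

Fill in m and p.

m = 12, p = 24

Each row is a constant multiple of every other row — this is a multiplication table with the headers hidden.
Row 2 is 60/90 = 2/3 times row 1, so its entry in column 3 is 18 × 2/3 = 12.
Row 3 is 30/90 = 1/3 times row 1, so its entry in column 1 is 72 × 1/3 = 24.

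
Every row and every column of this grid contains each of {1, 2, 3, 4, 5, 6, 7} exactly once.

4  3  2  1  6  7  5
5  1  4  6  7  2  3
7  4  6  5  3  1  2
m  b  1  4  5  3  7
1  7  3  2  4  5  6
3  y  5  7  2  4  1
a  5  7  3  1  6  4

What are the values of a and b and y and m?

Cell (6,2): row 6 already has {1, 2, 3, 4, 5, 7} → 6.
At (row 4, col 2): column 2 already has {1, 3, 4, 5, 6, 7}, so the value is 2.
For row 4, column 1: row 4 already has {1, 2, 3, 4, 5, 7}; that leaves 6.
At (row 7, col 1): row 7 already has {1, 3, 4, 5, 6, 7}, so the value is 2.

a = 2, b = 2, y = 6, m = 6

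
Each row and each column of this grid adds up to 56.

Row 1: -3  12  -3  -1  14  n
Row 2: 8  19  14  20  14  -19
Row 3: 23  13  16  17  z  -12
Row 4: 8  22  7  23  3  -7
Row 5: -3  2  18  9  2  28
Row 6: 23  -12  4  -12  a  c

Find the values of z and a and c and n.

z = -1, a = 24, c = 29, n = 37

Row 3: 23 + 13 + 16 + 17 − 12 = 57, so its missing entry is 56 − 57 = -1.
Column 5: 14 + 14 − 1 + 3 + 2 = 32, so its missing entry is 56 − 32 = 24.
Row 1: -3 + 12 − 3 − 1 + 14 = 19, so its missing entry is 56 − 19 = 37.
Row 6: 23 − 12 + 4 − 12 + 24 = 27, so its missing entry is 56 − 27 = 29.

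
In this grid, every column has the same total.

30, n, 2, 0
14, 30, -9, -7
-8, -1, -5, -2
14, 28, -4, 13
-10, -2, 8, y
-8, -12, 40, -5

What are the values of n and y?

n = -11, y = 33

The complete columns each total 32.
Column 2 is missing 32 − 43 = -11 (since 30 − 1 + 28 − 2 − 12 = 43).
Column 4 is missing 32 − (-1) = 33 (since 0 − 7 − 2 + 13 − 5 = -1).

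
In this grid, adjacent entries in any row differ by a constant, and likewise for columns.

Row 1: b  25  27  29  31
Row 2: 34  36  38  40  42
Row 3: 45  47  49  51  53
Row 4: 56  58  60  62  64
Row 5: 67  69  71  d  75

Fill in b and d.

b = 23, d = 73

Along each row the entries change by 2 per step; down each column they change by 11.
Row 1: from 25 at column 2, stepping by 2 to column 1 gives 23.
Row 5: from 67 at column 1, stepping by 2 to column 4 gives 73.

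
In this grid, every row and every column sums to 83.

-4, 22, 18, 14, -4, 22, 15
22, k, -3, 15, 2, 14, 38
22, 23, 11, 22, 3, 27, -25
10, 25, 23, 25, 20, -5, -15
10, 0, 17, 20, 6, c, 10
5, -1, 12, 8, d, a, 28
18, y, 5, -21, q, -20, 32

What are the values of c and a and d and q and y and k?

The known cells in row 2 total 88, leaving 83 − 88 = -5 for the blank.
The known cells in column 2 total 64, leaving 83 − 64 = 19 for the blank.
The known cells in row 7 total 33, leaving 83 − 33 = 50 for the blank.
The known cells in column 5 total 77, leaving 83 − 77 = 6 for the blank.
The known cells in row 6 total 58, leaving 83 − 58 = 25 for the blank.
The known cells in row 5 total 63, leaving 83 − 63 = 20 for the blank.

c = 20, a = 25, d = 6, q = 50, y = 19, k = -5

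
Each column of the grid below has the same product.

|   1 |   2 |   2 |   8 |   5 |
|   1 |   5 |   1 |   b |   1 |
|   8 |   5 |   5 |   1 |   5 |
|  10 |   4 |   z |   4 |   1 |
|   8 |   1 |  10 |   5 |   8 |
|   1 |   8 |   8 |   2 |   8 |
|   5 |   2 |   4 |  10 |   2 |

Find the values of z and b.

Columns 2 and 5 each multiply to 3200, so every column has product 3200.
Column 3: 2×1×5×10×8×4 = 3200, so the missing entry is 3200 ÷ 3200 = 1.
Column 4: 8×1×4×5×2×10 = 3200, so the missing entry is 3200 ÷ 3200 = 1.

z = 1, b = 1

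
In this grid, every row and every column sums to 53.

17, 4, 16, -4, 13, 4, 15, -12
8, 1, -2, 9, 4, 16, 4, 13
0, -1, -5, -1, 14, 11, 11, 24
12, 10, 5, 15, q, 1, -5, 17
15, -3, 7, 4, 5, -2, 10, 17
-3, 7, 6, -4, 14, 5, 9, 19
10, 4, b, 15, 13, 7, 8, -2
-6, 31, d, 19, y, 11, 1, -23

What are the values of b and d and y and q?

b = -2, d = 28, y = -8, q = -2

Row 7: 10 + 4 + 15 + 13 + 7 + 8 − 2 = 55, so its missing entry is 53 − 55 = -2.
Row 4: 12 + 10 + 5 + 15 + 1 − 5 + 17 = 55, so its missing entry is 53 − 55 = -2.
Column 5: 13 + 4 + 14 − 2 + 5 + 14 + 13 = 61, so its missing entry is 53 − 61 = -8.
Row 8: -6 + 31 + 19 − 8 + 11 + 1 − 23 = 25, so its missing entry is 53 − 25 = 28.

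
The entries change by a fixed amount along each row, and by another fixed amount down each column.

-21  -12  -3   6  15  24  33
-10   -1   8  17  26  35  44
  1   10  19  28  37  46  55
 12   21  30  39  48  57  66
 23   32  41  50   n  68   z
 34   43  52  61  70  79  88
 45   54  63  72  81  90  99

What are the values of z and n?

Along each row the entries change by 9 per step; down each column they change by 11.
Row 5: from 23 at column 1, stepping by 9 to column 7 gives 77.
Row 5: from 23 at column 1, stepping by 9 to column 5 gives 59.

z = 77, n = 59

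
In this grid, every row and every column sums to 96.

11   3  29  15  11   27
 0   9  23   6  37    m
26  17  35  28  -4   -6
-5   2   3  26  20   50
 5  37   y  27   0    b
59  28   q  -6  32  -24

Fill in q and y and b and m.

Row 2: 0 + 9 + 23 + 6 + 37 = 75, so its missing entry is 96 − 75 = 21.
Column 6: 27 + 21 − 6 + 50 − 24 = 68, so its missing entry is 96 − 68 = 28.
Row 5: 5 + 37 + 27 + 0 + 28 = 97, so its missing entry is 96 − 97 = -1.
Row 6: 59 + 28 − 6 + 32 − 24 = 89, so its missing entry is 96 − 89 = 7.

q = 7, y = -1, b = 28, m = 21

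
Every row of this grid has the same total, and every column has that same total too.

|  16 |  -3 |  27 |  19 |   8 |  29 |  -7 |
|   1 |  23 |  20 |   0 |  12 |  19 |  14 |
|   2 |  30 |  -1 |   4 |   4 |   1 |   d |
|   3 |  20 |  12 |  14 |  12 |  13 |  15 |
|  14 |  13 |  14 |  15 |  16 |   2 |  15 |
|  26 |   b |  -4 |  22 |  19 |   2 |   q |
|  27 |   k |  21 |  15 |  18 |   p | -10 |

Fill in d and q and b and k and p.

Rows 1 and 2 both sum to 89, so that's the common total.
The known cells in column 6 total 66, leaving 89 − 66 = 23 for the blank.
The known cells in row 7 total 94, leaving 89 − 94 = -5 for the blank.
The known cells in column 2 total 78, leaving 89 − 78 = 11 for the blank.
The known cells in row 3 total 40, leaving 89 − 40 = 49 for the blank.
The known cells in row 6 total 76, leaving 89 − 76 = 13 for the blank.

d = 49, q = 13, b = 11, k = -5, p = 23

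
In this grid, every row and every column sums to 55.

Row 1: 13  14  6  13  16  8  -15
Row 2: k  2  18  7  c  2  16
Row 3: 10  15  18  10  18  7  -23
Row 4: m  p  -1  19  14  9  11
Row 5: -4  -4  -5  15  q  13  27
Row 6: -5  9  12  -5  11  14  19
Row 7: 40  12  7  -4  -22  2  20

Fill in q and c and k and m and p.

The known cells in row 5 total 42, leaving 55 − 42 = 13 for the blank.
The known cells in column 2 total 48, leaving 55 − 48 = 7 for the blank.
The known cells in column 5 total 50, leaving 55 − 50 = 5 for the blank.
The known cells in row 4 total 59, leaving 55 − 59 = -4 for the blank.
The known cells in row 2 total 50, leaving 55 − 50 = 5 for the blank.

q = 13, c = 5, k = 5, m = -4, p = 7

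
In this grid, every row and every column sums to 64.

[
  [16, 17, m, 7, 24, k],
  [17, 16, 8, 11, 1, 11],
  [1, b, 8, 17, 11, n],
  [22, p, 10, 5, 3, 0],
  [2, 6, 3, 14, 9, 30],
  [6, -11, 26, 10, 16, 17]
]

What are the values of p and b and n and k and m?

Row 4 has 22 + 10 + 5 + 3 + 0 = 40; the blank must be 64 − 40 = 24.
Column 2 has 17 + 16 + 24 + 6 − 11 = 52; the blank must be 64 − 52 = 12.
Column 3 has 8 + 8 + 10 + 3 + 26 = 55; the blank must be 64 − 55 = 9.
Row 1 has 16 + 17 + 9 + 7 + 24 = 73; the blank must be 64 − 73 = -9.
Row 3 has 1 + 12 + 8 + 17 + 11 = 49; the blank must be 64 − 49 = 15.

p = 24, b = 12, n = 15, k = -9, m = 9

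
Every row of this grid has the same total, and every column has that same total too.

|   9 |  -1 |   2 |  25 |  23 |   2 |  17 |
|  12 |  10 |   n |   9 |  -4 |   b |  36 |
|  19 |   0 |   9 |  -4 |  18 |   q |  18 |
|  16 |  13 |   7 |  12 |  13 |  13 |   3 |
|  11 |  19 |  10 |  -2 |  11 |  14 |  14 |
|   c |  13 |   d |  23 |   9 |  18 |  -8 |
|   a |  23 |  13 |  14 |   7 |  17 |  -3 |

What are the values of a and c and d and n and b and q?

a = 6, c = 4, d = 18, n = 18, b = -4, q = 17

Rows 1 and 4 both sum to 77, so that's the common total.
Row 7: 23 + 13 + 14 + 7 + 17 − 3 = 71, so its missing entry is 77 − 71 = 6.
Column 1: 9 + 12 + 19 + 16 + 11 + 6 = 73, so its missing entry is 77 − 73 = 4.
Row 3: 19 + 0 + 9 − 4 + 18 + 18 = 60, so its missing entry is 77 − 60 = 17.
Column 6: 2 + 17 + 13 + 14 + 18 + 17 = 81, so its missing entry is 77 − 81 = -4.
Row 2: 12 + 10 + 9 − 4 − 4 + 36 = 59, so its missing entry is 77 − 59 = 18.
Row 6: 4 + 13 + 23 + 9 + 18 − 8 = 59, so its missing entry is 77 − 59 = 18.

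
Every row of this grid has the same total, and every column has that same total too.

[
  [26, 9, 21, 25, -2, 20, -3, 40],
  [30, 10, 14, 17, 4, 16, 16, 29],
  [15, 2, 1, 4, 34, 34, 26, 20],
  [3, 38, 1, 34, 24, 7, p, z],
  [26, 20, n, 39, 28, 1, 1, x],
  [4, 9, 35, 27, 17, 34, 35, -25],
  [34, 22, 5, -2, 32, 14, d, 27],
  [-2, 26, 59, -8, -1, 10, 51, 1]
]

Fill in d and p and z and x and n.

d = 4, p = 6, z = 23, x = 21, n = 0

Rows 1 and 2 both sum to 136, so that's the common total.
Column 3: 21 + 14 + 1 + 1 + 35 + 5 + 59 = 136, so its missing entry is 136 − 136 = 0.
Row 7: 34 + 22 + 5 − 2 + 32 + 14 + 27 = 132, so its missing entry is 136 − 132 = 4.
Column 7: -3 + 16 + 26 + 1 + 35 + 4 + 51 = 130, so its missing entry is 136 − 130 = 6.
Row 4: 3 + 38 + 1 + 34 + 24 + 7 + 6 = 113, so its missing entry is 136 − 113 = 23.
Row 5: 26 + 20 + 0 + 39 + 28 + 1 + 1 = 115, so its missing entry is 136 − 115 = 21.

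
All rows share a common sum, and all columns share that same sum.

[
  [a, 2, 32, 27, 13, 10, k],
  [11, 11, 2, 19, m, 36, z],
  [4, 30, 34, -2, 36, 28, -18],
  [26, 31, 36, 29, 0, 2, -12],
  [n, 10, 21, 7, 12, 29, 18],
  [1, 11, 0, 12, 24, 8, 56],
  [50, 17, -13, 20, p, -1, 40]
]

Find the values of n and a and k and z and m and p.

Rows 3 and 4 both sum to 112, so that's the common total.
The known cells in row 5 total 97, leaving 112 − 97 = 15 for the blank.
The known cells in column 1 total 107, leaving 112 − 107 = 5 for the blank.
The known cells in row 7 total 113, leaving 112 − 113 = -1 for the blank.
The known cells in column 5 total 84, leaving 112 − 84 = 28 for the blank.
The known cells in row 1 total 89, leaving 112 − 89 = 23 for the blank.
The known cells in row 2 total 107, leaving 112 − 107 = 5 for the blank.

n = 15, a = 5, k = 23, z = 5, m = 28, p = -1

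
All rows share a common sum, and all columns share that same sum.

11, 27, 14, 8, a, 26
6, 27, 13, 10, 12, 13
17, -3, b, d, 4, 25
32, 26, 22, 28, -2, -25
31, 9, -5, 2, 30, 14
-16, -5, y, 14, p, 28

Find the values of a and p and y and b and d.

a = -5, p = 42, y = 18, b = 19, d = 19

Rows 2 and 4 both sum to 81, so that's the common total.
Row 1: 11 + 27 + 14 + 8 + 26 = 86, so its missing entry is 81 − 86 = -5.
Column 5: -5 + 12 + 4 − 2 + 30 = 39, so its missing entry is 81 − 39 = 42.
Column 4: 8 + 10 + 28 + 2 + 14 = 62, so its missing entry is 81 − 62 = 19.
Row 3: 17 − 3 + 19 + 4 + 25 = 62, so its missing entry is 81 − 62 = 19.
Row 6: -16 − 5 + 14 + 42 + 28 = 63, so its missing entry is 81 − 63 = 18.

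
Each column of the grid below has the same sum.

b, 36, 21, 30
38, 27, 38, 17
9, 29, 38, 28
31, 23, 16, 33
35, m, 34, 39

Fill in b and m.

b = 34, m = 32

The complete columns each total 147.
Column 1 is missing 147 − 113 = 34 (since 38 + 9 + 31 + 35 = 113).
Column 2 is missing 147 − 115 = 32 (since 36 + 27 + 29 + 23 = 115).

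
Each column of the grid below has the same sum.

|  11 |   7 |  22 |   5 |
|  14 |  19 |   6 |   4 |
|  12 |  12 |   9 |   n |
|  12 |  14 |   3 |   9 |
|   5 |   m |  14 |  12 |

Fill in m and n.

m = 2, n = 24

The complete columns each total 54.
Column 2 is missing 54 − 52 = 2 (since 7 + 19 + 12 + 14 = 52).
Column 4 is missing 54 − 30 = 24 (since 5 + 4 + 9 + 12 = 30).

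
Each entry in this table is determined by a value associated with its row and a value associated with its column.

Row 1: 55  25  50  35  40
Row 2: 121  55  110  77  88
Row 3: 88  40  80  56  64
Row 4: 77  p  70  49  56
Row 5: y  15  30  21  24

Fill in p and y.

Each row is a constant multiple of every other row — this is a multiplication table with the headers hidden.
Row 4 is 56/40 = 7/5 times row 1, so its entry in column 2 is 25 × 7/5 = 35.
Row 5 is 24/40 = 3/5 times row 1, so its entry in column 1 is 55 × 3/5 = 33.

p = 35, y = 33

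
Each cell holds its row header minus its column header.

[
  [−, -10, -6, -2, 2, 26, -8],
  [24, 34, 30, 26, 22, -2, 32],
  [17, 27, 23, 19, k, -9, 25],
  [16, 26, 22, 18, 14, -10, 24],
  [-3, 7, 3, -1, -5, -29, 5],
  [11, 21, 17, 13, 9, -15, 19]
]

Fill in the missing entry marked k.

17 − 2 = 15.

15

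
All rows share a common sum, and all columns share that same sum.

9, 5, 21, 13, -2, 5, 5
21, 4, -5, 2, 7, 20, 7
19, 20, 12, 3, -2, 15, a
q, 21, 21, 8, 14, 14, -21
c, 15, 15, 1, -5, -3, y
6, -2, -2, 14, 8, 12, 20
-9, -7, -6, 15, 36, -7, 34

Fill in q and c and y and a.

Rows 1 and 2 both sum to 56, so that's the common total.
Row 3 has 19 + 20 + 12 + 3 − 2 + 15 = 67; the blank must be 56 − 67 = -11.
Column 7 has 5 + 7 − 11 − 21 + 20 + 34 = 34; the blank must be 56 − 34 = 22.
Row 5 has 15 + 15 + 1 − 5 − 3 + 22 = 45; the blank must be 56 − 45 = 11.
Row 4 has 21 + 21 + 8 + 14 + 14 − 21 = 57; the blank must be 56 − 57 = -1.

q = -1, c = 11, y = 22, a = -11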